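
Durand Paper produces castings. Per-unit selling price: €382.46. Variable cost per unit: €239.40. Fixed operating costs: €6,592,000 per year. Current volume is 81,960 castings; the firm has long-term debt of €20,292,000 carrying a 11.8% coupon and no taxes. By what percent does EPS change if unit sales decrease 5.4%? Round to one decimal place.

Contribution at this volume is 81,960 × €143.06 = €11,725,197.60.
Subtracting fixed costs: EBIT = €11,725,197.60 − €6,592,000 = €5,133,197.60.
Interest = €2,394,456.00, so EBIT − I = €2,738,741.60.
DCL = total CM / (EBIT − I) = €11,725,197.60 / €2,738,741.60 = 4.2812.
%ΔEPS = DCL × %ΔSales = 4.2812 × -5.4% = -23.1%.

-23.1%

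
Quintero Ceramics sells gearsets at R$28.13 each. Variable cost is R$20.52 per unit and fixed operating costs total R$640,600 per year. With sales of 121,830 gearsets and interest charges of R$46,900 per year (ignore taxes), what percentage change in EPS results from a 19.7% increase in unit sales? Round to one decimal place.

At 121,830 units, contribution = 121,830 × R$7.61 = R$927,126.30.
Subtracting fixed costs: EBIT = R$927,126.30 − R$640,600 = R$286,526.30.
After interest of R$46,900.00, pre-tax earnings = R$239,626.30.
DCL = total CM / (EBIT − I) = R$927,126.30 / R$239,626.30 = 3.8691.
EPS therefore changes by 3.8691 × (+19.7%) = +76.2%.

+76.2%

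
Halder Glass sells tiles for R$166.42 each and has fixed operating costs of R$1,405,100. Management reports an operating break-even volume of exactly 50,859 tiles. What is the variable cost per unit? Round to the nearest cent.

R$138.79

At break-even, FC = Q × (P − VC), so P − VC = R$1,405,100 ÷ 50,859 = R$27.6274.
Variable cost per unit = R$166.42 − R$27.6274 = R$138.79.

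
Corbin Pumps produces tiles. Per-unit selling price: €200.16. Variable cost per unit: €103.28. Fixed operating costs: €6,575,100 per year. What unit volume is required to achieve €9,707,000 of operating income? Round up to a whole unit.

168,065 tiles

Each unit contributes €200.16 − €103.28 = €96.88.
Required volume = (fixed costs + target profit) ÷ CM = (€6,575,100 + €9,707,000) ÷ €96.88 = 168,064.62, so 168,065 tiles.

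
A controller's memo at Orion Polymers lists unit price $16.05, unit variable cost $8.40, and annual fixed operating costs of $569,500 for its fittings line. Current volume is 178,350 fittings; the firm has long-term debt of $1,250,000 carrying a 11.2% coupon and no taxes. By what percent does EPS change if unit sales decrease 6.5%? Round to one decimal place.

Contribution at this volume is 178,350 × $7.65 = $1,364,377.50.
Subtracting fixed costs: EBIT = $1,364,377.50 − $569,500 = $794,877.50.
Interest = $140,000.00, so EBIT − I = $654,877.50.
Degree of combined leverage = contribution ÷ (EBIT − I) = $1,364,377.50 ÷ $654,877.50 = 2.0834.
%ΔEPS = DCL × %ΔSales = 2.0834 × -6.5% = -13.5%.

-13.5%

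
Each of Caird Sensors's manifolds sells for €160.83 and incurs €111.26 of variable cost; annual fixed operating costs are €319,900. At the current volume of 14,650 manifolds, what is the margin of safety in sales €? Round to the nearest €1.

€1,318,243

Unit CM = price − variable cost = €160.83 − €111.26 = €49.57. Break-even units = €319,900 ÷ €49.57 = 6,453.50; break-even revenue = 6,453.50 × €160.83 = €1,037,916.42.
Actual sales revenue = 14,650 × €160.83 = €2,356,159.50.
Margin of safety = €2,356,159.50 − €1,037,916.42 = €1,318,243.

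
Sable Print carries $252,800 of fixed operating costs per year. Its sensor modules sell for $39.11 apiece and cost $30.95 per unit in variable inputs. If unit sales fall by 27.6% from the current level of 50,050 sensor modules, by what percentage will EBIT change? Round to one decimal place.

-72.4%

Contribution at this volume is 50,050 × $8.16 = $408,408.00.
EBIT = $408,408.00 − $252,800 = $155,608.00.
Degree of operating leverage = $408,408.00 / $155,608.00 = 2.6246.
%ΔEBIT = DOL × %ΔSales = 2.6246 × -27.6% = -72.4%.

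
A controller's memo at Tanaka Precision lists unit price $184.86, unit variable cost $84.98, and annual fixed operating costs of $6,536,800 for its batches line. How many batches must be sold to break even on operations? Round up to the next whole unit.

65,447 batches

Each unit contributes $184.86 − $84.98 = $99.88.
Units to break even: $6,536,800 ÷ $99.88 = 65,446.54, rounded up to 65,447.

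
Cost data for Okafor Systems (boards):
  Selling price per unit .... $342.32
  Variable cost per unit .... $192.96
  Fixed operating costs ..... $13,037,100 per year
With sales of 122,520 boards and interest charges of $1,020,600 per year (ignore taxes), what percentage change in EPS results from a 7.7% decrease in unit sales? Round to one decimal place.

Contribution at this volume is 122,520 × $149.36 = $18,299,587.20.
Operating income = contribution − fixed costs = $18,299,587.20 − $13,037,100 = $5,262,487.20.
Interest = $1,020,600.00, so EBIT − I = $4,241,887.20.
Degree of combined leverage = contribution ÷ (EBIT − I) = $18,299,587.20 ÷ $4,241,887.20 = 4.3140.
%ΔEPS = DCL × %ΔSales = 4.3140 × -7.7% = -33.2%.

-33.2%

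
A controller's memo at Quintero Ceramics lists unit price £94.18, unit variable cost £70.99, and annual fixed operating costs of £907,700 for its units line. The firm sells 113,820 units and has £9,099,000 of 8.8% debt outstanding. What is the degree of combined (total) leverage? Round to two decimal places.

Contribution at this volume is 113,820 × £23.19 = £2,639,485.80.
EBIT = £2,639,485.80 − £907,700 = £1,731,785.80. Interest = £800,712.00, so EBIT − I = £931,073.80.
Degree of total leverage = total CM / (EBIT − interest) = £2,639,485.80 / £931,073.80 = 2.8349.

2.83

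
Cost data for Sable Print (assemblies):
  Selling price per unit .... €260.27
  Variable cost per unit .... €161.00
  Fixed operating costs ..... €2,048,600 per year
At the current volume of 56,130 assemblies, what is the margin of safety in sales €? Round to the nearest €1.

Contribution margin per unit = €260.27 − €161.00 = €99.27. Break-even units = €2,048,600 ÷ €99.27 = 20,636.65; break-even revenue = 20,636.65 × €260.27 = €5,371,100.25.
Current sales = 56,130 × €260.27 = €14,608,955.10.
Margin of safety = €14,608,955.10 − €5,371,100.25 = €9,237,855.

€9,237,855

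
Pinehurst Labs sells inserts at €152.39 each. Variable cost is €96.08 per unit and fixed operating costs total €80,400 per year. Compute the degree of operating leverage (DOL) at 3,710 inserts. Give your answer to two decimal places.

Contribution at this volume is 3,710 × €56.31 = €208,910.10.
Operating income = contribution − fixed costs = €208,910.10 − €80,400 = €128,510.10.
Degree of operating leverage = €208,910.10 / €128,510.10 = 1.6256.

1.63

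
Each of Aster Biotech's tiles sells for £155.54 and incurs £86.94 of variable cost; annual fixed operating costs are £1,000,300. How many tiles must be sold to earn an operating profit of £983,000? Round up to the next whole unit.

Contribution margin per unit = £155.54 − £86.94 = £68.60.
Need Q such that Q × £68.60 − £1,000,300 = £983,000, i.e. Q = £1,983,300 / £68.60 = 28,911.08 → 28,912.

28,912 tiles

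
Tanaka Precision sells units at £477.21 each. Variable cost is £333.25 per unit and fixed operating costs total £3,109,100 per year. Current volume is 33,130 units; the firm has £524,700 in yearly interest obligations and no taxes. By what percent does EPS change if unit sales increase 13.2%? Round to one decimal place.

Contribution at this volume is 33,130 × £143.96 = £4,769,394.80.
Subtracting fixed costs: EBIT = £4,769,394.80 − £3,109,100 = £1,660,294.80.
Interest = £524,700.00, so EBIT − I = £1,135,594.80.
Degree of combined leverage = contribution ÷ (EBIT − I) = £4,769,394.80 ÷ £1,135,594.80 = 4.1999.
EPS therefore changes by 4.1999 × (+13.2%) = +55.4%.

+55.4%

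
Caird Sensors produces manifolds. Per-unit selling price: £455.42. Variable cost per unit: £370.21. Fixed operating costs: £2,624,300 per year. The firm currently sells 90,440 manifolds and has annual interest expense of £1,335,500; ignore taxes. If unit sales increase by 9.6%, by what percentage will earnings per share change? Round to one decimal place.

Contribution at this volume is 90,440 × £85.21 = £7,706,392.40.
EBIT = £7,706,392.40 − £2,624,300 = £5,082,092.40.
Interest = £1,335,500.00, so EBIT − I = £3,746,592.40.
Degree of combined leverage = contribution ÷ (EBIT − I) = £7,706,392.40 ÷ £3,746,592.40 = 2.0569.
%ΔEPS = DCL × %ΔSales = 2.0569 × +9.6% = +19.7%.

+19.7%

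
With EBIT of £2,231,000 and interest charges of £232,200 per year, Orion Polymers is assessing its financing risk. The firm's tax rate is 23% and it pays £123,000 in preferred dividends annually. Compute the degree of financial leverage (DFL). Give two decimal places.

1.21

Annual interest charges come to £232,200.00.
Preferred dividends grossed up pre-tax: £123,000 / (1 − 0.23) = £159,740.26.
DFL = EBIT ÷ [EBIT − I − D_p/(1−t)] = £2,231,000 ÷ [£2,231,000 − £232,200.00 − £159,740.26] = £2,231,000 ÷ £1,839,059.74 = 1.2131.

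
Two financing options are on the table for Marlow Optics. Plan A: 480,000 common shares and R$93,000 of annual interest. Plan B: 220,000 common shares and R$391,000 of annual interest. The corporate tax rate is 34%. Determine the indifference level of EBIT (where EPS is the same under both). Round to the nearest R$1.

R$643,154

Set EPS_A = EPS_B: (EBIT − R$93,000)(1 − 0.34) ÷ 480,000 = (EBIT − R$391,000)(1 − 0.34) ÷ 220,000.
The (1 − t) factor cancels: (EBIT − 93,000) × 220,000 = (EBIT − 391,000) × 480,000.
Solving, EBIT = (391,000·480,000 − 93,000·220,000) / (480,000 − 220,000) = 167,220,000,000 / 260,000 = 643,153.85.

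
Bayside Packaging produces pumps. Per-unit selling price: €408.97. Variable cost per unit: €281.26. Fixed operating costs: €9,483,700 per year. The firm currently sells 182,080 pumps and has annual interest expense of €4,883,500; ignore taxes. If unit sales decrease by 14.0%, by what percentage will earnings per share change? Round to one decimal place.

-36.6%

Total contribution margin = 182,080 × €127.71 = €23,253,436.80.
Subtracting fixed costs: EBIT = €23,253,436.80 − €9,483,700 = €13,769,736.80.
After interest of €4,883,500.00, pre-tax earnings = €8,886,236.80.
DCL = total CM / (EBIT − I) = €23,253,436.80 / €8,886,236.80 = 2.6168.
%ΔEPS = DCL × %ΔSales = 2.6168 × -14.0% = -36.6%.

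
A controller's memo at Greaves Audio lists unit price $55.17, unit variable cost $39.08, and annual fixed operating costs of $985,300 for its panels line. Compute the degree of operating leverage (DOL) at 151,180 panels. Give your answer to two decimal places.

At 151,180 units, contribution = 151,180 × $16.09 = $2,432,486.20.
EBIT = $2,432,486.20 − $985,300 = $1,447,186.20.
Degree of operating leverage = $2,432,486.20 / $1,447,186.20 = 1.6808.

1.68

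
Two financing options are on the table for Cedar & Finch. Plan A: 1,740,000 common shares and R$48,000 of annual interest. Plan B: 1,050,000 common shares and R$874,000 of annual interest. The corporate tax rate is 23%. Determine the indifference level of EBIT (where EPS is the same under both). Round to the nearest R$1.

R$2,130,957

At indifference, (EBIT − 48,000)(1 − t)/1,740,000 = (EBIT − 874,000)(1 − t)/1,050,000.
The (1 − t) factor cancels: (EBIT − 48,000) × 1,050,000 = (EBIT − 874,000) × 1,740,000.
EBIT × (1,740,000 − 1,050,000) = 874,000 × 1,740,000 − 48,000 × 1,050,000 = 1,470,360,000,000, so EBIT = 1,470,360,000,000 ÷ 690,000 = 2,130,956.52.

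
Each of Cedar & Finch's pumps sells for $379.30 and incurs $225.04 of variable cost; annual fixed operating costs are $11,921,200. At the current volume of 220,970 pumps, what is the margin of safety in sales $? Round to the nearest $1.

$54,501,648

Each unit contributes $379.30 − $225.04 = $154.26. Break-even units = $11,921,200 ÷ $154.26 = 77,279.92; break-even revenue = 77,279.92 × $379.30 = $29,312,272.53.
Actual sales revenue = 220,970 × $379.30 = $83,813,921.00.
Margin of safety = $83,813,921.00 − $29,312,272.53 = $54,501,648.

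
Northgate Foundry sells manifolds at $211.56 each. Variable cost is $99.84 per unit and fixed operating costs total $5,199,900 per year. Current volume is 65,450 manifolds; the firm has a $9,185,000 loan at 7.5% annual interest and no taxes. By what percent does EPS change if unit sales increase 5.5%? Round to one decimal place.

Contribution at this volume is 65,450 × $111.72 = $7,312,074.00.
Subtracting fixed costs: EBIT = $7,312,074.00 − $5,199,900 = $2,112,174.00.
Interest = $688,875.00, so EBIT − I = $1,423,299.00.
DCL = total CM / (EBIT − I) = $7,312,074.00 / $1,423,299.00 = 5.1374.
%ΔEPS = DCL × %ΔSales = 5.1374 × +5.5% = +28.3%.

+28.3%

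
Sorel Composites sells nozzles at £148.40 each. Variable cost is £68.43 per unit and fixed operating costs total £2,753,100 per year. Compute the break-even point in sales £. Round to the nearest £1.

Contribution margin per unit = £148.40 − £68.43 = £79.97, a CM ratio of £79.97 ÷ £148.40 = 0.5389.
Break-even sales = FC ÷ CM ratio = £2,753,100 × £148.40 / £79.97 = £5,108,916.

£5,108,916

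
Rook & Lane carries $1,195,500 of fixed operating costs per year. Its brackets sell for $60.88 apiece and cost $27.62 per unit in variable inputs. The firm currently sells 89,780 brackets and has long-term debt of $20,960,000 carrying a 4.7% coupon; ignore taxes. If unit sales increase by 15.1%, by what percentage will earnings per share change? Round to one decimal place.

+56.0%

Contribution at this volume is 89,780 × $33.26 = $2,986,082.80.
Operating income = contribution − fixed costs = $2,986,082.80 − $1,195,500 = $1,790,582.80.
Interest = $985,120.00, so EBIT − I = $805,462.80.
Degree of combined leverage = contribution ÷ (EBIT − I) = $2,986,082.80 ÷ $805,462.80 = 3.7073.
EPS therefore changes by 3.7073 × (+15.1%) = +56.0%.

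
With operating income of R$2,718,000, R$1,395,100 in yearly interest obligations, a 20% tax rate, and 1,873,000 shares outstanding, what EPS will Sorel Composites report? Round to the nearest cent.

Interest = R$1,395,100.00, so EBT = R$2,718,000 − R$1,395,100.00 = R$1,322,900.00.
Net income = R$1,322,900.00 × (1 − 0.20) = R$1,058,320.00.
EPS = R$1,058,320.00 ÷ 1,873,000 = R$0.57.

R$0.57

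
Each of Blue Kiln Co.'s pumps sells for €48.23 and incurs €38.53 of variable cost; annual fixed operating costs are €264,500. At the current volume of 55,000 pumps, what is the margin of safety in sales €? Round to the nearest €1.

Unit CM = price − variable cost = €48.23 − €38.53 = €9.70. Break-even units = €264,500 ÷ €9.70 = 27,268.04; break-even revenue = 27,268.04 × €48.23 = €1,315,137.63.
Actual sales revenue = 55,000 × €48.23 = €2,652,650.00.
Margin of safety = €2,652,650.00 − €1,315,137.63 = €1,337,512.

€1,337,512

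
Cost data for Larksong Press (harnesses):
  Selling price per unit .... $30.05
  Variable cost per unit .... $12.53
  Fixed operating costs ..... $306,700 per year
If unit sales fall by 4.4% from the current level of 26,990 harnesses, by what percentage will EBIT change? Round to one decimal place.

Contribution at this volume is 26,990 × $17.52 = $472,864.80.
EBIT = $472,864.80 − $306,700 = $166,164.80.
DOL = contribution ÷ EBIT = $472,864.80 ÷ $166,164.80 = 2.8458.
Operating income changes by 2.8458 × -4.4% = -12.5%.

-12.5%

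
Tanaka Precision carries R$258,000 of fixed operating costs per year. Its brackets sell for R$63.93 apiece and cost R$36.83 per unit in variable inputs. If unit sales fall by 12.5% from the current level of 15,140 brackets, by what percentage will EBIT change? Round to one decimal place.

-33.7%

At 15,140 units, contribution = 15,140 × R$27.10 = R$410,294.00.
EBIT = R$410,294.00 − R$258,000 = R$152,294.00.
So DOL = total CM / EBIT = R$410,294.00 / R$152,294.00 = 2.6941.
Operating income changes by 2.6941 × -12.5% = -33.7%.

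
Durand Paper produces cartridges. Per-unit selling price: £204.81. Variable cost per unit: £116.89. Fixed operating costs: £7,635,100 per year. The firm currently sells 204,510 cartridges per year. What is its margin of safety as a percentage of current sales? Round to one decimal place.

57.5%

Each unit contributes £204.81 − £116.89 = £87.92. Break-even units = £7,635,100 ÷ £87.92 = 86,841.45; break-even revenue = 86,841.45 × £204.81 = £17,785,996.71.
Actual sales revenue = 204,510 × £204.81 = £41,885,693.10.
Margin of safety = (£41,885,693.10 − £17,785,996.71) ÷ £41,885,693.10 = 57.5%.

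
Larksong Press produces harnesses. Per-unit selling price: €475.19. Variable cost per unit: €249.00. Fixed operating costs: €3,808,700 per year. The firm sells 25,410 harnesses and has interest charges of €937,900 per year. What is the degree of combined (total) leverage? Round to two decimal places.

5.74

Total contribution margin = 25,410 × €226.19 = €5,747,487.90.
Operating income = contribution − fixed costs = €5,747,487.90 − €3,808,700 = €1,938,787.90. Interest = €937,900.00, so EBIT − I = €1,000,887.90.
Degree of total leverage = total CM / (EBIT − interest) = €5,747,487.90 / €1,000,887.90 = 5.7424.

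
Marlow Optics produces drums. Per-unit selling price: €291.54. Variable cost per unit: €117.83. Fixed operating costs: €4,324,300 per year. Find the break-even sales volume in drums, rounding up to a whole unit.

24,894 drums

Unit CM = price − variable cost = €291.54 − €117.83 = €173.71.
Break-even volume = fixed costs ÷ CM per unit = €4,324,300 ÷ €173.71 = 24,893.79, so 24,894 drums.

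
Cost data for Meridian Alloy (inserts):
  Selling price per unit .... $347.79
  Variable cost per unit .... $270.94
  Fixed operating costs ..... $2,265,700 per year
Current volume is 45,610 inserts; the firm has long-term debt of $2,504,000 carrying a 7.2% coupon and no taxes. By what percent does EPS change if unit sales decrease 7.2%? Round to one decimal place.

-23.8%

Contribution at this volume is 45,610 × $76.85 = $3,505,128.50.
Subtracting fixed costs: EBIT = $3,505,128.50 − $2,265,700 = $1,239,428.50.
After interest of $180,288.00, pre-tax earnings = $1,059,140.50.
Degree of combined leverage = contribution ÷ (EBIT − I) = $3,505,128.50 ÷ $1,059,140.50 = 3.3094.
%ΔEPS = DCL × %ΔSales = 3.3094 × -7.2% = -23.8%.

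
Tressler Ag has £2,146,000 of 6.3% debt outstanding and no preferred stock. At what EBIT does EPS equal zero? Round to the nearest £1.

£135,198

Annual interest = 6.3% × £2,146,000 = £135,198.00.
With no preferred dividends, EPS = 0 when EBIT exactly covers interest, so the financial break-even EBIT is £135,198.00.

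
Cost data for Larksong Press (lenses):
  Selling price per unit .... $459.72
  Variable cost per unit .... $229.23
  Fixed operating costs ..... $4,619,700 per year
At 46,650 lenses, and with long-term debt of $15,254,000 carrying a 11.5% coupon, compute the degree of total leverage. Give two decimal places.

Total contribution margin = 46,650 × $230.49 = $10,752,358.50.
EBIT = $10,752,358.50 − $4,619,700 = $6,132,658.50. Interest = $1,754,210.00.
DOL = $10,752,358.50 ÷ $6,132,658.50 = 1.7533; DFL = $6,132,658.50 ÷ $4,378,448.50 = 1.4006.
DCL = DOL × DFL = 1.7533 × 1.4006 = 2.4557.

2.46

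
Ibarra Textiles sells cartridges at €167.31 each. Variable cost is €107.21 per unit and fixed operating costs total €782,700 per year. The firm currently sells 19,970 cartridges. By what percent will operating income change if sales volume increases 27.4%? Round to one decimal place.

Contribution at this volume is 19,970 × €60.10 = €1,200,197.00.
Subtracting fixed costs: EBIT = €1,200,197.00 − €782,700 = €417,497.00.
So DOL = total CM / EBIT = €1,200,197.00 / €417,497.00 = 2.8747.
So EBIT moves 2.8747 × (+27.4%) = +78.8%.

+78.8%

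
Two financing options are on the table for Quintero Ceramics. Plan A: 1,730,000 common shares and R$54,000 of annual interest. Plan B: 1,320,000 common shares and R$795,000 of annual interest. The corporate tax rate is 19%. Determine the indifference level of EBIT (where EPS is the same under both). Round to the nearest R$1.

At indifference, (EBIT − 54,000)(1 − t)/1,730,000 = (EBIT − 795,000)(1 − t)/1,320,000.
Cancelling (1 − t) and cross-multiplying: 1,320,000·(EBIT − 54,000) = 1,730,000·(EBIT − 795,000).
Solving, EBIT = (795,000·1,730,000 − 54,000·1,320,000) / (1,730,000 − 1,320,000) = 1,304,070,000,000 / 410,000 = 3,180,658.54.

R$3,180,659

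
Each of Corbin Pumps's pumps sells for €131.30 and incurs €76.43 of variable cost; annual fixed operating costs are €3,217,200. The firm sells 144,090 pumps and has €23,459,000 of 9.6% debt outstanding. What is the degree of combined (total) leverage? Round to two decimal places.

3.24

At 144,090 units, contribution = 144,090 × €54.87 = €7,906,218.30.
Subtracting fixed costs: EBIT = €7,906,218.30 − €3,217,200 = €4,689,018.30. Interest = €2,252,064.00, so EBIT − I = €2,436,954.30.
DCL = contribution ÷ (EBIT − I) = €7,906,218.30 ÷ €2,436,954.30 = 3.2443.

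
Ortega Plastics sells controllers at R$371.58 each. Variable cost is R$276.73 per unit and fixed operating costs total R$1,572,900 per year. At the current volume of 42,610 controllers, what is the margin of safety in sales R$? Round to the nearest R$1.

R$9,671,103

Unit CM = price − variable cost = R$371.58 − R$276.73 = R$94.85. Break-even units = R$1,572,900 ÷ R$94.85 = 16,583.03; break-even revenue = 16,583.03 × R$371.58 = R$6,161,920.74.
Actual sales revenue = 42,610 × R$371.58 = R$15,833,023.80.
Margin of safety = R$15,833,023.80 − R$6,161,920.74 = R$9,671,103.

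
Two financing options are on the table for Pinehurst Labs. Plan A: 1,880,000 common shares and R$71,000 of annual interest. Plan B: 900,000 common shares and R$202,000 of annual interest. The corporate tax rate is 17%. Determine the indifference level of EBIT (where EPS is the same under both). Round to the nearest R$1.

At indifference, (EBIT − 71,000)(1 − t)/1,880,000 = (EBIT − 202,000)(1 − t)/900,000.
The (1 − t) factor cancels: (EBIT − 71,000) × 900,000 = (EBIT − 202,000) × 1,880,000.
Solving, EBIT = (202,000·1,880,000 − 71,000·900,000) / (1,880,000 − 900,000) = 315,860,000,000 / 980,000 = 322,306.12.

R$322,306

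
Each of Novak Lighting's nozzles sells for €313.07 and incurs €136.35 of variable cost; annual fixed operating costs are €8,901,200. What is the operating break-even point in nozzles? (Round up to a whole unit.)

Contribution margin per unit = €313.07 − €136.35 = €176.72.
Units to break even: €8,901,200 ÷ €176.72 = 50,368.95, rounded up to 50,369.

50,369 nozzles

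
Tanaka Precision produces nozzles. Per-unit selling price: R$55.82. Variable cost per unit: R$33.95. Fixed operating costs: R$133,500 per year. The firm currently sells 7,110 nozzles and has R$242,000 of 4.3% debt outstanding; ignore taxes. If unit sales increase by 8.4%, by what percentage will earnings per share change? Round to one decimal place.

Contribution at this volume is 7,110 × R$21.87 = R$155,495.70.
Operating income = contribution − fixed costs = R$155,495.70 − R$133,500 = R$21,995.70.
Interest = R$10,406.00, so EBIT − I = R$11,589.70.
Degree of combined leverage = contribution ÷ (EBIT − I) = R$155,495.70 ÷ R$11,589.70 = 13.4167.
%ΔEPS = DCL × %ΔSales = 13.4167 × +8.4% = +112.7%.

+112.7%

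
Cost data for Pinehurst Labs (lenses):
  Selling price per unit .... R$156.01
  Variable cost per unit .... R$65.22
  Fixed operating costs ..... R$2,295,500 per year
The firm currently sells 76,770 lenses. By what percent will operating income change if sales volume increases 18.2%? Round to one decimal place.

Total contribution margin = 76,770 × R$90.79 = R$6,969,948.30.
EBIT = R$6,969,948.30 − R$2,295,500 = R$4,674,448.30.
DOL = contribution ÷ EBIT = R$6,969,948.30 ÷ R$4,674,448.30 = 1.4911.
Operating income changes by 1.4911 × +18.2% = +27.1%.

+27.1%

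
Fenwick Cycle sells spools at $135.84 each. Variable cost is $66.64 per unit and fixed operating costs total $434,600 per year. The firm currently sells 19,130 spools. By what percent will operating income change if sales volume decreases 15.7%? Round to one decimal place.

-23.4%

At 19,130 units, contribution = 19,130 × $69.20 = $1,323,796.00.
EBIT = $1,323,796.00 − $434,600 = $889,196.00.
Degree of operating leverage = $1,323,796.00 / $889,196.00 = 1.4888.
Operating income changes by 1.4888 × -15.7% = -23.4%.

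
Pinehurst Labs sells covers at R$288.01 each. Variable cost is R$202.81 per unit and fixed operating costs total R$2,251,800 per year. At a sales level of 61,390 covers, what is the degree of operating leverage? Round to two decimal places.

Total contribution margin = 61,390 × R$85.20 = R$5,230,428.00.
Subtracting fixed costs: EBIT = R$5,230,428.00 − R$2,251,800 = R$2,978,628.00.
So DOL = total CM / EBIT = R$5,230,428.00 / R$2,978,628.00 = 1.7560.

1.76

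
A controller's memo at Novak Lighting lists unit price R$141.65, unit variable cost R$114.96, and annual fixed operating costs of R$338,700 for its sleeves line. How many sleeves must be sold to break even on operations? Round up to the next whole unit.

Each unit contributes R$141.65 − R$114.96 = R$26.69.
Break-even Q = R$338,700 / R$26.69 = 12,690.15 → 12,691 sleeves.

12,691 sleeves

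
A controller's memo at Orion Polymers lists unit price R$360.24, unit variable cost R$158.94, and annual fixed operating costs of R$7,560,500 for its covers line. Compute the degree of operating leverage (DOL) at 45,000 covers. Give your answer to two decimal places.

6.05

Contribution at this volume is 45,000 × R$201.30 = R$9,058,500.00.
Subtracting fixed costs: EBIT = R$9,058,500.00 − R$7,560,500 = R$1,498,000.00.
DOL = contribution ÷ EBIT = R$9,058,500.00 ÷ R$1,498,000.00 = 6.0471.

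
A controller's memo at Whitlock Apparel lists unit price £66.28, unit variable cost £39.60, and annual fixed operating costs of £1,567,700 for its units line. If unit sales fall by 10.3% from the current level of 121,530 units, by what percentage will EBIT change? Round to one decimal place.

At 121,530 units, contribution = 121,530 × £26.68 = £3,242,420.40.
Subtracting fixed costs: EBIT = £3,242,420.40 − £1,567,700 = £1,674,720.40.
DOL = contribution ÷ EBIT = £3,242,420.40 ÷ £1,674,720.40 = 1.9361.
%ΔEBIT = DOL × %ΔSales = 1.9361 × -10.3% = -19.9%.

-19.9%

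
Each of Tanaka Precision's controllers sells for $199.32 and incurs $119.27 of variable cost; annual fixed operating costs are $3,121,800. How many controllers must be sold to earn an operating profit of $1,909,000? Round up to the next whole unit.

Each unit contributes $199.32 − $119.27 = $80.05.
Need Q such that Q × $80.05 − $3,121,800 = $1,909,000, i.e. Q = $5,030,800 / $80.05 = 62,845.72 → 62,846.

62,846 controllers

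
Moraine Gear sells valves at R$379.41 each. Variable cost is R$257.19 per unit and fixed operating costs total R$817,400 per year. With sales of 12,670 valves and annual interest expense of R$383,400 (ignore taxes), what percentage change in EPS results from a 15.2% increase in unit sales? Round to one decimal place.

+67.7%

Contribution at this volume is 12,670 × R$122.22 = R$1,548,527.40.
Operating income = contribution − fixed costs = R$1,548,527.40 − R$817,400 = R$731,127.40.
Interest = R$383,400.00, so EBIT − I = R$347,727.40.
DCL = total CM / (EBIT − I) = R$1,548,527.40 / R$347,727.40 = 4.4533.
%ΔEPS = DCL × %ΔSales = 4.4533 × +15.2% = +67.7%.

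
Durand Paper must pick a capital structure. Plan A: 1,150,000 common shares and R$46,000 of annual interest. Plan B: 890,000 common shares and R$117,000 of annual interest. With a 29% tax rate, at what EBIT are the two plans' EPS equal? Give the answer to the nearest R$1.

At indifference, (EBIT − 46,000)(1 − t)/1,150,000 = (EBIT − 117,000)(1 − t)/890,000.
The (1 − t) factor cancels: (EBIT − 46,000) × 890,000 = (EBIT − 117,000) × 1,150,000.
EBIT × (1,150,000 − 890,000) = 117,000 × 1,150,000 − 46,000 × 890,000 = 93,610,000,000, so EBIT = 93,610,000,000 ÷ 260,000 = 360,038.46.

R$360,038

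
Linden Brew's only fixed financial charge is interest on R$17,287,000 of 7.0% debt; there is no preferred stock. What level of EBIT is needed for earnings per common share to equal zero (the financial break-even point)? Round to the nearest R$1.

Annual interest = 7.0% × R$17,287,000 = R$1,210,090.00.
With no preferred dividends, EPS = 0 when EBIT exactly covers interest, so the financial break-even EBIT is R$1,210,090.00.

R$1,210,090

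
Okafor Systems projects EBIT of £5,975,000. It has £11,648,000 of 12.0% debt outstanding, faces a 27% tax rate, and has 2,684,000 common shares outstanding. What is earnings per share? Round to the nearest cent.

Interest = £1,397,760.00, so EBT = £5,975,000 − £1,397,760.00 = £4,577,240.00.
After tax at 27%: net income = £4,577,240.00 × 0.73 = £3,341,385.20.
EPS = £3,341,385.20 ÷ 2,684,000 = £1.24.

£1.24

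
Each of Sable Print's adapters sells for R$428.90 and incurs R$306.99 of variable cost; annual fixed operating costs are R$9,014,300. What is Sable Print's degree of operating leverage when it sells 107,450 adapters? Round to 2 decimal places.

Contribution at this volume is 107,450 × R$121.91 = R$13,099,229.50.
Subtracting fixed costs: EBIT = R$13,099,229.50 − R$9,014,300 = R$4,084,929.50.
DOL = contribution ÷ EBIT = R$13,099,229.50 ÷ R$4,084,929.50 = 3.2067.

3.21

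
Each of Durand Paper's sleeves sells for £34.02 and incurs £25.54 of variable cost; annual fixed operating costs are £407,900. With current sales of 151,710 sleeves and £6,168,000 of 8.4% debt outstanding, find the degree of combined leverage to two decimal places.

3.57

Total contribution margin = 151,710 × £8.48 = £1,286,500.80.
EBIT = £1,286,500.80 − £407,900 = £878,600.80. Interest = £518,112.00.
DOL = £1,286,500.80 ÷ £878,600.80 = 1.4643; DFL = £878,600.80 ÷ £360,488.80 = 2.4372.
DCL = DOL × DFL = 1.4643 × 2.4372 = 3.5688.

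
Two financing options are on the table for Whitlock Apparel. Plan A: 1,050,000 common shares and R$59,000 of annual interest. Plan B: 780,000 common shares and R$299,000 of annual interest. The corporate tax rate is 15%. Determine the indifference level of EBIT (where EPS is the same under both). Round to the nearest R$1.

R$992,333

At indifference, (EBIT − 59,000)(1 − t)/1,050,000 = (EBIT − 299,000)(1 − t)/780,000.
The (1 − t) factor cancels: (EBIT − 59,000) × 780,000 = (EBIT − 299,000) × 1,050,000.
Solving, EBIT = (299,000·1,050,000 − 59,000·780,000) / (1,050,000 − 780,000) = 267,930,000,000 / 270,000 = 992,333.33.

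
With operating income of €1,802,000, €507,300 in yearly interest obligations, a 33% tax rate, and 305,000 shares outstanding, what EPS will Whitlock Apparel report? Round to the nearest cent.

€2.84

Pre-tax income = €1,802,000 − €507,300.00 = €1,294,700.00.
Net income = €1,294,700.00 × (1 − 0.33) = €867,449.00.
Per share: €867,449.00 / 305,000 shares = €2.84.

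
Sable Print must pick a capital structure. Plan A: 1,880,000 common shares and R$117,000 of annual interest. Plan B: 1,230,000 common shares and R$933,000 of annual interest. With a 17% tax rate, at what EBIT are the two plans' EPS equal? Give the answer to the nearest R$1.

At indifference, (EBIT − 117,000)(1 − t)/1,880,000 = (EBIT − 933,000)(1 − t)/1,230,000.
The (1 − t) factor cancels: (EBIT − 117,000) × 1,230,000 = (EBIT − 933,000) × 1,880,000.
Solving, EBIT = (933,000·1,880,000 − 117,000·1,230,000) / (1,880,000 − 1,230,000) = 1,610,130,000,000 / 650,000 = 2,477,123.08.

R$2,477,123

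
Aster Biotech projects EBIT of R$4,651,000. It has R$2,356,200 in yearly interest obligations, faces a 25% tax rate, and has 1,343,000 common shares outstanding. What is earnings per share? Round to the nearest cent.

Interest = R$2,356,200.00, so EBT = R$4,651,000 − R$2,356,200.00 = R$2,294,800.00.
After tax at 25%: net income = R$2,294,800.00 × 0.75 = R$1,721,100.00.
Per share: R$1,721,100.00 / 1,343,000 shares = R$1.28.

R$1.28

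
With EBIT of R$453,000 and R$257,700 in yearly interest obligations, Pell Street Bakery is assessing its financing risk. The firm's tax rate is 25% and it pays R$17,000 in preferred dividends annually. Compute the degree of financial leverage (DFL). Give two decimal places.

Interest = R$257,700.00.
Preferred dividends grossed up pre-tax: R$17,000 / (1 − 0.25) = R$22,666.67.
DFL = EBIT ÷ [EBIT − I − D_p/(1−t)] = R$453,000 ÷ [R$453,000 − R$257,700.00 − R$22,666.67] = R$453,000 ÷ R$172,633.33 = 2.6241.

2.62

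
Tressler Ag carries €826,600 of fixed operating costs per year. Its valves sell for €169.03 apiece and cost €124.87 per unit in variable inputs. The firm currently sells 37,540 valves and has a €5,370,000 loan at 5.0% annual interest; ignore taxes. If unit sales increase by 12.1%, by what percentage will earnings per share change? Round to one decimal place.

+35.6%

Total contribution margin = 37,540 × €44.16 = €1,657,766.40.
Subtracting fixed costs: EBIT = €1,657,766.40 − €826,600 = €831,166.40.
After interest of €268,500.00, pre-tax earnings = €562,666.40.
Degree of combined leverage = contribution ÷ (EBIT − I) = €1,657,766.40 ÷ €562,666.40 = 2.9463.
%ΔEPS = DCL × %ΔSales = 2.9463 × +12.1% = +35.6%.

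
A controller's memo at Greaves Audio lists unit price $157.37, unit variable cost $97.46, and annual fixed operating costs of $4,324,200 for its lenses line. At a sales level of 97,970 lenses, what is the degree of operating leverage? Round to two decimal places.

3.80

Contribution at this volume is 97,970 × $59.91 = $5,869,382.70.
EBIT = $5,869,382.70 − $4,324,200 = $1,545,182.70.
Degree of operating leverage = $5,869,382.70 / $1,545,182.70 = 3.7985.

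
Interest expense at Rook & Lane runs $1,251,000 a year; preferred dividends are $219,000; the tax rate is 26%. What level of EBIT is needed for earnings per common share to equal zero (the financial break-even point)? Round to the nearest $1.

Grossing the preferred dividend up to pre-tax terms: $219,000 / (1 − 0.26) = $295,945.95.
EPS = 0 when EBIT covers interest plus the pre-tax preferred burden: $1,251,000 + $295,945.95 = $1,546,945.95.

$1,546,946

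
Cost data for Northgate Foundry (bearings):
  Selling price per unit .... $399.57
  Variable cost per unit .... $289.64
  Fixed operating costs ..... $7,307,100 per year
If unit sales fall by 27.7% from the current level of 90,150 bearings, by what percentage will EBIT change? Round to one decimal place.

-105.5%

At 90,150 units, contribution = 90,150 × $109.93 = $9,910,189.50.
Operating income = contribution − fixed costs = $9,910,189.50 − $7,307,100 = $2,603,089.50.
So DOL = total CM / EBIT = $9,910,189.50 / $2,603,089.50 = 3.8071.
%ΔEBIT = DOL × %ΔSales = 3.8071 × -27.7% = -105.5%.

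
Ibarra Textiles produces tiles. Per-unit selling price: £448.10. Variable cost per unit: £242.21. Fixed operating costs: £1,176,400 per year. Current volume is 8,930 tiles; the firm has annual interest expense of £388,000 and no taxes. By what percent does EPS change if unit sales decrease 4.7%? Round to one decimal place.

Contribution at this volume is 8,930 × £205.89 = £1,838,597.70.
Subtracting fixed costs: EBIT = £1,838,597.70 − £1,176,400 = £662,197.70.
Interest = £388,000.00, so EBIT − I = £274,197.70.
DCL = total CM / (EBIT − I) = £1,838,597.70 / £274,197.70 = 6.7054.
EPS therefore changes by 6.7054 × (-4.7%) = -31.5%.

-31.5%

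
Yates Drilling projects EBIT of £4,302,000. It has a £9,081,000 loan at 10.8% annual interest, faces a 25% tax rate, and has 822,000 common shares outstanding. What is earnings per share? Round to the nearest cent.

£3.03

Interest = £980,748.00, so EBT = £4,302,000 − £980,748.00 = £3,321,252.00.
Net income = £3,321,252.00 × (1 − 0.25) = £2,490,939.00.
Per share: £2,490,939.00 / 822,000 shares = £3.03.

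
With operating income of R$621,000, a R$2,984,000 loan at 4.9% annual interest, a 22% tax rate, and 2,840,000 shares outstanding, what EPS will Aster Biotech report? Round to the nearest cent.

Pre-tax income = R$621,000 − R$146,216.00 = R$474,784.00.
Net income = R$474,784.00 × (1 − 0.22) = R$370,331.52.
EPS = R$370,331.52 ÷ 2,840,000 = R$0.13.

R$0.13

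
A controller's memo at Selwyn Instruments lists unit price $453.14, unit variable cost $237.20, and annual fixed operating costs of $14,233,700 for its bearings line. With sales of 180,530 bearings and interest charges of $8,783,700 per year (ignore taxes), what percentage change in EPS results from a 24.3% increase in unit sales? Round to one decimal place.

Total contribution margin = 180,530 × $215.94 = $38,983,648.20.
EBIT = $38,983,648.20 − $14,233,700 = $24,749,948.20.
After interest of $8,783,700.00, pre-tax earnings = $15,966,248.20.
DCL = total CM / (EBIT − I) = $38,983,648.20 / $15,966,248.20 = 2.4416.
EPS therefore changes by 2.4416 × (+24.3%) = +59.3%.

+59.3%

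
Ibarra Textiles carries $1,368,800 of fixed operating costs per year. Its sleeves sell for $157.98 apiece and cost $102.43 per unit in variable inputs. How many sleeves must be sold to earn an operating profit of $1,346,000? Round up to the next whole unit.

48,872 sleeves

Unit CM = price − variable cost = $157.98 − $102.43 = $55.55.
Units = (FC + target) / CM = ($1,368,800 + $1,346,000) / $55.55 = 48,871.29, so 48,872 sleeves.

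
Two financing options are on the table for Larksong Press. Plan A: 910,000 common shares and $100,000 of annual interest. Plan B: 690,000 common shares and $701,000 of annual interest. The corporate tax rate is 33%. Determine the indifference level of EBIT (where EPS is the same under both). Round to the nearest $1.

$2,585,955

Set EPS_A = EPS_B: (EBIT − $100,000)(1 − 0.33) ÷ 910,000 = (EBIT − $701,000)(1 − 0.33) ÷ 690,000.
Cancelling (1 − t) and cross-multiplying: 690,000·(EBIT − 100,000) = 910,000·(EBIT − 701,000).
Solving, EBIT = (701,000·910,000 − 100,000·690,000) / (910,000 − 690,000) = 568,910,000,000 / 220,000 = 2,585,954.55.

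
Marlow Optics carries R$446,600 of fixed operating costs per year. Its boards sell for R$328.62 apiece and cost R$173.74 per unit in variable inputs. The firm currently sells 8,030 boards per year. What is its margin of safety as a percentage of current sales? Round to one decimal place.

Each unit contributes R$328.62 − R$173.74 = R$154.88. Break-even units = R$446,600 ÷ R$154.88 = 2,883.52; break-even revenue = 2,883.52 × R$328.62 = R$947,583.24.
Actual sales revenue = 8,030 × R$328.62 = R$2,638,818.60.
Margin of safety = (R$2,638,818.60 − R$947,583.24) ÷ R$2,638,818.60 = 64.1%.

64.1%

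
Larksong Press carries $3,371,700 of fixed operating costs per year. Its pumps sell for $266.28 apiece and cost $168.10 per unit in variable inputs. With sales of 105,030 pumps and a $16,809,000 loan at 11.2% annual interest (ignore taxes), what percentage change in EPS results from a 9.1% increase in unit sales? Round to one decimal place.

Total contribution margin = 105,030 × $98.18 = $10,311,845.40.
EBIT = $10,311,845.40 − $3,371,700 = $6,940,145.40.
Interest = $1,882,608.00, so EBIT − I = $5,057,537.40.
DCL = total CM / (EBIT − I) = $10,311,845.40 / $5,057,537.40 = 2.0389.
EPS therefore changes by 2.0389 × (+9.1%) = +18.6%.

+18.6%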